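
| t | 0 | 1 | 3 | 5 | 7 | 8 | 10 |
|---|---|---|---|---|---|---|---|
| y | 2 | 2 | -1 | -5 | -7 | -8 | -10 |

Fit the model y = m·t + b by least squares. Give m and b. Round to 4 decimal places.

m = -1.3017, b = 2.4655

Forming AᵀA = [[248, 34]; [34, 7]] and Aᵀy = [-239, -27]ᵀ gives AᵀA·[m, b]ᵀ = Aᵀy.
Δ = 248·7 − 34² = 580.
m = ((-239)·7 − 34·(-27))/580 = -151/116; b = (248·(-27) − 34·(-239))/580 = 143/58.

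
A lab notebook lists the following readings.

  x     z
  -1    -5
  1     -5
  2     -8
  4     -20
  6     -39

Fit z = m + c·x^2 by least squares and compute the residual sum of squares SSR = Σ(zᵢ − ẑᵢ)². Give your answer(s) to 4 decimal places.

Compute the Gram sums: Σ1 = 5, Σx^2 = 58, Σx^2·x^2 = 1570.
For Mᵀz: Σz = -77, Σx^2·z = -1766.
Determinant 5·1570 − 58² = 4486.
m = ((-77)·1570 − 58·(-1766))/4486 = -9231/2243; c = (5·(-1766) − 58·(-77))/4486 = -2182/2243.
Residuals: 198/2243, 198/2243, 15/2243, -717/2243, 306/2243; SSR = 306/2243.

SSR = 0.1364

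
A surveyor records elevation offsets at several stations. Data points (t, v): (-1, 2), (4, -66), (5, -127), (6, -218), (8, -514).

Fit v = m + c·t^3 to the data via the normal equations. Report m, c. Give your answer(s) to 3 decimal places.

m = -0.770, c = -1.003

Normal-equation sums: Σ1 = 5, Σt^3 = 916, Σt^3·t^3 = 328522.
Moment sums: Σv = -923, Σt^3·v = -330357.
Normal equations: [[5, 916]; [916, 328522]]·[m, c]ᵀ = [-923, -330357]ᵀ.
det = 5·328522 − 916² = 803554.
m = ((-923)·328522 − 916·(-330357))/803554 = -309397/401777; c = (5·(-330357) − 916·(-923))/803554 = -806317/803554.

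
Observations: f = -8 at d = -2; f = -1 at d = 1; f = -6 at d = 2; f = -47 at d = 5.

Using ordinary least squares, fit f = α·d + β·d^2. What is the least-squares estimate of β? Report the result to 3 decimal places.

β = -1.948

The normal equations are: 34·α + 126·β = -232;  126·α + 658·β = -1232.
Determinant 34·658 − 126² = 6496.
α = ((-232)·658 − 126·(-1232))/6496 = 23/58; β = (34·(-1232) − 126·(-232))/6496 = -113/58.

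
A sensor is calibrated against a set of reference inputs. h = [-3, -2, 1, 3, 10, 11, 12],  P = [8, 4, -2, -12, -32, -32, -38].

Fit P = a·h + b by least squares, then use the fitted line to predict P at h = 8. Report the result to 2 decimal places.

P̂ = -25.11

MᵀM·[a, b]ᵀ = MᵀP reads: 388·a + 32·b = -1198;  32·a + 7·b = -104.
(Σh·h = 388, Σh = 32, Σ1 = 7, Σh·P = -1198, ΣP = -104.)
det = 388·7 − 32² = 1692.
a = ((-1198)·7 − 32·(-104))/1692 = -281/94; b = (388·(-104) − 32·(-1198))/1692 = -56/47.
At h = 8: P̂ = (-281/94)·(8) + (-56/47)·(1) = -1180/47.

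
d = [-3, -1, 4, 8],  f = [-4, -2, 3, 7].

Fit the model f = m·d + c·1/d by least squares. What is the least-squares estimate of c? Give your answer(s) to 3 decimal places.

Sums needed: Σd·d = 90, Σd·1/d = 4, Σ1/d·1/d = 685/576.
For Aᵀf: Σd·f = 82, Σ1/d·f = 119/24.
So AᵀA·[m, c]ᵀ = Aᵀf: [[90, 4]; [4, 685/576]]·[m, c]ᵀ = [82, 119/24]ᵀ.
det = 90·(685/576) − 4² = 2913/32.
m = (82·(685/576) − 4·(119/24))/(2913/32) = 22373/26217; c = (90·(119/24) − 4·82)/(2913/32) = 3784/2913.

c = 1.299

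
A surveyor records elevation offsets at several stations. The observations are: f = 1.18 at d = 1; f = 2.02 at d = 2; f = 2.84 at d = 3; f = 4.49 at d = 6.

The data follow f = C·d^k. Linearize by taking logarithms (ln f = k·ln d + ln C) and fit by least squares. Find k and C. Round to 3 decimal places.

k = 0.750, C = 1.199

Taking logs, ln f = k·ln d + ln C, so regress ln f on ln d.
Σln d = 3.5835, Σ(ln d)² = 4.8978, Σln f = 3.4143, Σln d·ln f = 4.3250.
Normal system: [[4.8978, 3.5835]; [3.5835, 4]]·[k, ln C]ᵀ = [4.3250, 3.4143]ᵀ.
Δ = 4.8978·4 − (3.5835)² = 6.7496; k = (4.3250·4 − 3.5835·3.4143)/6.7496 = 0.75043, ln C = (4.8978·3.4143 − 3.5835·4.3250)/6.7496 = 0.18128, so C = exp(0.18128) = 1.19875.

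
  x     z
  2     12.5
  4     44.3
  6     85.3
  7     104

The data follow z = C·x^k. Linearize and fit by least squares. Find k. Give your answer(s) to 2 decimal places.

Taking logs, ln z = k·ln x + ln C, so regress ln z on ln x.
Σln x = 5.8171, Σ(ln x)² = 9.3992, Σln z = 15.4073, Σln x·ln z = 24.0102.
Equations: 9.3992·k + 5.8171·ln C = 24.0102;  5.8171·k + 4·ln C = 15.4073.
Solving (det = 3.7582): k = 1.70690, ln C = 1.36951.

k = 1.71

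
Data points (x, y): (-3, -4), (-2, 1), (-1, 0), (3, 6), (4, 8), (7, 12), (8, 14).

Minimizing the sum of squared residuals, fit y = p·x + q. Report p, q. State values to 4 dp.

p = 1.4851, q = 1.8911

From the data, Σx·x = 152, Σx = 16, Σ1 = 7.
And Σx·y = 256, Σy = 37.
Normal equations: [[152, 16]; [16, 7]]·[p, q]ᵀ = [256, 37]ᵀ.
Δ = 152·7 − 16² = 808.
p = (256·7 − 16·37)/808 = 150/101; q = (152·37 − 16·256)/808 = 191/101.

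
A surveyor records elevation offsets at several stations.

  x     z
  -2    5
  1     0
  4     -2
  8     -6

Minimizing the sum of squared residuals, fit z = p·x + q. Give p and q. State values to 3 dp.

p = -1.055, q = 2.151

AᵀA·[p, q]ᵀ = Aᵀz reads: 85·p + 11·q = -66;  11·p + 4·q = -3.
(Σx·x = 85, Σx = 11, Σ1 = 4, Σx·z = -66, Σz = -3.)
Determinant 85·4 − 11² = 219.
p = ((-66)·4 − 11·(-3))/219 = -77/73; q = (85·(-3) − 11·(-66))/219 = 157/73.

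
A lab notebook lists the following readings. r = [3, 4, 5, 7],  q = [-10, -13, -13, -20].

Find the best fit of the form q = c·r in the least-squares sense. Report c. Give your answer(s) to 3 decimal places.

c = -2.899

Entries of AᵀA: Σr·r = 99.
Right-hand side: Σr·q = -287.
Normal equations: [[99]]·[c]ᵀ = [-287]ᵀ.
Hence c = -287 / 99 ≈ -2.89899.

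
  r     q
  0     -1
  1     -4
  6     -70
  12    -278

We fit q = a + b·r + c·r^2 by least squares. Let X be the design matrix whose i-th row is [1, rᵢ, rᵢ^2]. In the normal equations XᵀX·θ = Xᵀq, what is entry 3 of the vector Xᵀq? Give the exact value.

Entry 3 ↔ basis r^2, so (Xᵀq)_{3} = Σᵢ (r^2)·qᵢ = (0)·(-1) + (1)·(-4) + (36)·(-70) + (144)·(-278) = -42556.

-42556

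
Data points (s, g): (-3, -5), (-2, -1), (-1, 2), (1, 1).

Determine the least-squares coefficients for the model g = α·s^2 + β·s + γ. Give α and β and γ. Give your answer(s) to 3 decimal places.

α = -0.955, β = -0.373, γ = 2.364

Compute the Gram sums: Σs^2·s^2 = 99, Σs^2·s = -35, Σs^2 = 15, Σs·s = 15, Σs = -5, Σ1 = 4.
And Σs^2·g = -46, Σs·g = 16, Σg = -3.
Normal equations: [[99, -35, 15]; [-35, 15, -5]; [15, -5, 4]]·[α, β, γ]ᵀ = [-46, 16, -3]ᵀ.
Inverting the 3×3 Gram matrix, [α, β, γ]ᵀ = [-21/22, -41/110, 26/11]ᵀ.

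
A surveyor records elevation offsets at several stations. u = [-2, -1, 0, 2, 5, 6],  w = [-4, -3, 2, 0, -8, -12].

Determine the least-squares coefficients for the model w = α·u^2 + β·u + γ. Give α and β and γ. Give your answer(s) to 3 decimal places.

With design matrix M, MᵀM = [[1954, 340, 70]; [340, 70, 10]; [70, 10, 6]] and Mᵀw = [-651, -101, -25]ᵀ.
Row-reducing yields α = -887/1617, β = 9577/8085, γ = 279/1078.

α = -0.549, β = 1.185, γ = 0.259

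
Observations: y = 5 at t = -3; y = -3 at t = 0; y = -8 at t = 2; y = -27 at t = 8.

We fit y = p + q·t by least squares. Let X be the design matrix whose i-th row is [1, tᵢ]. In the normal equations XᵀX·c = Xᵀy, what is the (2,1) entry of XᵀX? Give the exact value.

Row 2 ↔ basis t, column 1 ↔ basis 1, so (XᵀX)_{2,1} = Σᵢ t = (-3)·(1) + (0)·(1) + (2)·(1) + (8)·(1) = 7.

7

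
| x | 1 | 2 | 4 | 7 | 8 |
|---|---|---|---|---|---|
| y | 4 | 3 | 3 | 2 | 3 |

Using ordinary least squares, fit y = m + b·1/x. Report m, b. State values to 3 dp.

The normal system AᵀA·[m, b]ᵀ = Aᵀy is [[5, 113/56]; [113/56, 4229/3136]]·[m, b]ᵀ = [15, 387/56]ᵀ.
Eliminating b: (4229/3136)·(row 1) − (113/56)·(row 2) gives (1047/392)·m = (4229/3136)·15 − (113/56)·(387/56) = 2463/392, so m = 821/349.
Then b = ((387/56) − (113/56)·(821/349))/(4229/3136) = 560/349.

m = 2.352, b = 1.605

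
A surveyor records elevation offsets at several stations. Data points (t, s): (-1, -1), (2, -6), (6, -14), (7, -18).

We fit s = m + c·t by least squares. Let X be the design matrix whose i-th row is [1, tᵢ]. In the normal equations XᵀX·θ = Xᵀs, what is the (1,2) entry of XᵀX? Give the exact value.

14

Row 1 ↔ basis 1, column 2 ↔ basis t, so (XᵀX)_{1,2} = Σᵢ t = (1)·(-1) + (1)·(2) + (1)·(6) + (1)·(7) = 14.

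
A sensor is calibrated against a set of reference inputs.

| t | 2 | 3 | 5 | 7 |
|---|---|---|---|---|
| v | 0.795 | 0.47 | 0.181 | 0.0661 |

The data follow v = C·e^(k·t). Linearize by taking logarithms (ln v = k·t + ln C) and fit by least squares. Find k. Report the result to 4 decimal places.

Taking logs, ln v = k·t + ln C, so regress ln v on t.
Sums: Σt = 17.0000, Σ(t)² = 87.0000, Σln v = -5.4103, Σt·ln v = -30.2863.
Normal system: [[87.0000, 17.0000]; [17.0000, 4]]·[k, ln C]ᵀ = [-30.2863, -5.4103]ᵀ.
Slope k = (n·Σt·ln v − Σt·Σln v)/(n·Σ(t)² − (Σt)²) = (4·-30.2863 − 17.0000·-5.4103)/59.0000 = -0.49441; ln C = (Σln v − k·Σt)/n = 0.74869.

k = -0.4944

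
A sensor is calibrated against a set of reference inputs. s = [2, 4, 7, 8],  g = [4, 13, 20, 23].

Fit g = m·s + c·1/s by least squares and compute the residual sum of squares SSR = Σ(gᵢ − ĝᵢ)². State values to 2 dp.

The normal equations are: 133·m + 4·c = 384;  4·m + (1093/3136)·c = 615/56.
(Σs·s = 133, Σs·1/s = 4, Σ1/s·1/s = 1093/3136, Σs·g = 384, Σ1/s·g = 615/56.)
Δ = 133·(1093/3136) − 4² = 13599/448.
m = (384·(1093/3136) − 4·(615/56))/(13599/448) = 31328/10577; c = (133·(615/56) − 4·384)/(13599/448) = -3752/1511.
Residuals: -7216/10577, 18755/10577, -572/1511, -4070/10577; SSR = 41261/10577.

SSR = 3.90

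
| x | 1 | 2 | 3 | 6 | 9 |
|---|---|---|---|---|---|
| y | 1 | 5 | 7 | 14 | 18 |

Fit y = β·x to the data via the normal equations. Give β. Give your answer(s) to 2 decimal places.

β = 2.12

Compute the Gram sums: Σx·x = 131.
For Mᵀy: Σx·y = 278.
β = 278/131 = 2.12214.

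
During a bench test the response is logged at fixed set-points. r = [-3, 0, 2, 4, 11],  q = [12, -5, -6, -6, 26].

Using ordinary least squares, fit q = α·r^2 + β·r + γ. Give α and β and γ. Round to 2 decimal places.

α = 0.52, β = -3.08, γ = -2.75

Setting ∂/∂α … = 0 gives: 14994·α + 1376·β + 150·γ = 3134;  1376·α + 150·β + 14·γ = 214;  150·α + 14·β + 5·γ = 21.
(Σr^2·r^2 = 14994, Σr^2·r = 1376, Σr^2 = 150, Σr·r = 150, Σr = 14, Σ1 = 5, Σr^2·q = 3134, Σr·q = 214, Σq = 21.)
Row-reducing yields α = 161340/310999, β = -956444/310999, γ = -855961/310999.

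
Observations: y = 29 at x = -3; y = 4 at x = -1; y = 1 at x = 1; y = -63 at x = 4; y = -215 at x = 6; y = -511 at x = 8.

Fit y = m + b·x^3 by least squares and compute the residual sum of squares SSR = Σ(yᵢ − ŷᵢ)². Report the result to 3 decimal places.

SSR = 1.994

Entries of MᵀM: Σ1 = 6, Σx^3 = 765, Σx^3·x^3 = 313627.
For Mᵀy: Σy = -755, Σx^3·y = -312890.
So MᵀM·[m, b]ᵀ = Mᵀy: [[6, 765]; [765, 313627]]·[m, b]ᵀ = [-755, -312890]ᵀ.
Eliminating b: 313627·(row 1) − 765·(row 2) gives 1296537·m = 313627·(-755) − 765·(-312890) = 2572465, so m = 2572465/1296537.
Then b = ((-312890) − 765·(2572465/1296537))/313627 = -433255/432179.
Residuals: -66547/1296537, 1313918/1296537, 2167/117867, -1069336/1296537, -578680/1296537, 376808/1296537; SSR = 2585126/1296537.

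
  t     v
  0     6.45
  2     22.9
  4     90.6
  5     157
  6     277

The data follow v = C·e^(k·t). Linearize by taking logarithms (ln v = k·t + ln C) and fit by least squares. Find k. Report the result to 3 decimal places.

k = 0.633

With ln vᵢ as the transformed response and tᵢ as the regressor:
Over the data: Σt = 17.0000, Σ(t)² = 81.0000, Σln v = 20.1819, Σt·ln v = 83.3134.
Normal system: [[81.0000, 17.0000]; [17.0000, 5]]·[k, ln C]ᵀ = [83.3134, 20.1819]ᵀ.
Δ = 81.0000·5 − (17.0000)² = 116.0000; k = (83.3134·5 − 17.0000·20.1819)/116.0000 = 0.63340, ln C = (81.0000·20.1819 − 17.0000·83.3134)/116.0000 = 1.88283.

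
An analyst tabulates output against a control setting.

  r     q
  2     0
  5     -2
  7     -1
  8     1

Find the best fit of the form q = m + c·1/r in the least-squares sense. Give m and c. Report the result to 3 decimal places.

From the data, Σ1 = 4, Σ1/r = 271/280, Σ1/r·1/r = 25561/78400.
And Σq = -2, Σ1/r·q = -117/280.
det = 4·(25561/78400) − (271/280)² = 28803/78400.
m = ((-2)·(25561/78400) − (271/280)·(-117/280))/(28803/78400) = -19415/28803; c = (4·(-117/280) − (271/280)·(-2))/(28803/78400) = 20720/28803.

m = -0.674, c = 0.719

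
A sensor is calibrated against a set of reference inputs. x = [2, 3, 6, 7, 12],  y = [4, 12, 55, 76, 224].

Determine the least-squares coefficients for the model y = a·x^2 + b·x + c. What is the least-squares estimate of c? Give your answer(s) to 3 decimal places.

Sums needed: Σx^2·x^2 = 24530, Σx^2·x = 2322, Σx^2 = 242, Σx·x = 242, Σx = 30, Σ1 = 5.
For Mᵀy: Σx^2·y = 38084, Σx·y = 3594, Σy = 371.
Normal equations: [[24530, 2322, 242]; [2322, 242, 30]; [242, 30, 5]]·[a, b, c]ᵀ = [38084, 3594, 371]ᵀ.
Row-reducing yields a = 24063/15736, b = 9549/15736, c = -13583/3934.

c = -3.453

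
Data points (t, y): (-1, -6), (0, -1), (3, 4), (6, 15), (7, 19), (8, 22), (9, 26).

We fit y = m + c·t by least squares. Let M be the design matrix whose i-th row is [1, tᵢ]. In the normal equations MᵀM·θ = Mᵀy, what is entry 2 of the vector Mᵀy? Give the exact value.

651

Entry 2 ↔ basis t, so (Mᵀy)_{2} = Σᵢ (t)·yᵢ = (-1)·(-6) + (0)·(-1) + (3)·(4) + (6)·(15) + (7)·(19) + (8)·(22) + (9)·(26) = 651.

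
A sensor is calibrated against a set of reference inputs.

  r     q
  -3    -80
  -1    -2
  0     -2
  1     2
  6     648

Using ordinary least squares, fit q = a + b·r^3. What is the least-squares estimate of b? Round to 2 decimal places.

b = 3.00

With design matrix M, MᵀM = [[5, 189]; [189, 47387]] and Mᵀq = [566, 142132]ᵀ.
det = 5·47387 − 189² = 201214.
a = (566·47387 − 189·142132)/201214 = -20953/100607; b = (5·142132 − 189·566)/201214 = 301843/100607.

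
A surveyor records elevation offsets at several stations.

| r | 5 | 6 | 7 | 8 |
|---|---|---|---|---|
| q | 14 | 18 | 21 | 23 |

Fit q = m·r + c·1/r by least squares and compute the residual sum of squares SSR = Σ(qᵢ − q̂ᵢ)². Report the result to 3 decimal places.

SSR = 0.971

From the data, Σr·r = 174, Σr·1/r = 4, Σ1/r·1/r = 73249/705600.
Right-hand side: Σr·q = 509, Σ1/r·q = 467/40.
AᵀA·[m, c]ᵀ = Aᵀq becomes [[174, 4]; [4, 73249/705600]]·[m, c]ᵀ = [509, 467/40]ᵀ.
Eliminating c: (73249/705600)·(row 1) − 4·(row 2) gives (242621/117600)·m = (73249/705600)·509 − 4·(467/40) = 4332221/705600, so m = 4332221/1455726.
Then c = ((467/40) − 4·(4332221/1455726))/(73249/705600) = -535080/242621.
Residuals: -638845/1455726, 124137/242621, 703339/1455726, -387380/727863; SSR = 1413605/1455726.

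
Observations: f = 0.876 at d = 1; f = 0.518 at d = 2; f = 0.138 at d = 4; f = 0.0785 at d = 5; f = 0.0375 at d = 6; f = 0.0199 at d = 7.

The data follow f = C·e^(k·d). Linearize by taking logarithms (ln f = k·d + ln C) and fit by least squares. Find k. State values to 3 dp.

k = -0.636

With ln fᵢ as the transformed response and dᵢ as the regressor:
Σd = 25.0000, Σ(d)² = 131.0000, Σln f = -12.5158, Σd·ln f = -69.2130.
Normal system: [[131.0000, 25.0000]; [25.0000, 6]]·[k, ln C]ᵀ = [-69.2130, -12.5158]ᵀ.
Δ = 131.0000·6 − (25.0000)² = 161.0000; k = (-69.2130·6 − 25.0000·-12.5158)/161.0000 = -0.63592, ln C = (131.0000·-12.5158 − 25.0000·-69.2130)/161.0000 = 0.56371.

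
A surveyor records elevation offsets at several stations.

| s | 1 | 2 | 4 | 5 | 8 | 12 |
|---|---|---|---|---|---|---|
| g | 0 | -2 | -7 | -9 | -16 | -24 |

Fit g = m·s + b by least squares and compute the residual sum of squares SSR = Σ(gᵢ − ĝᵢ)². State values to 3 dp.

SSR = 0.532

Forming MᵀM = [[254, 32]; [32, 6]] and Mᵀg = [-493, -58]ᵀ gives MᵀM·[m, b]ᵀ = Mᵀg.
det = 254·6 − 32² = 500.
m = ((-493)·6 − 32·(-58))/500 = -551/250; b = (254·(-58) − 32·(-493))/500 = 261/125.
Residuals: 29/250, 8/25, -34/125, -17/250, -57/125, 9/25; SSR = 133/250.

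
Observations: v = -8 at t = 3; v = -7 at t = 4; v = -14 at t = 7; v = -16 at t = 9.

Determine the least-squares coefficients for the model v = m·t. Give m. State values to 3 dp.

With design matrix M, MᵀM = [[155]] and Mᵀv = [-294]ᵀ.
m = (-294)/155 = -1.89677.

m = -1.897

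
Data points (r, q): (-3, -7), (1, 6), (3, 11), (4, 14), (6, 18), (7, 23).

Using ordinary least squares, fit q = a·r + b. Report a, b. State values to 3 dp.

a = 2.879, b = 2.197

The normal system AᵀA·[a, b]ᵀ = Aᵀq is [[120, 18]; [18, 6]]·[a, b]ᵀ = [385, 65]ᵀ.
Δ = 120·6 − 18² = 396.
a = (385·6 − 18·65)/396 = 95/33; b = (120·65 − 18·385)/396 = 145/66.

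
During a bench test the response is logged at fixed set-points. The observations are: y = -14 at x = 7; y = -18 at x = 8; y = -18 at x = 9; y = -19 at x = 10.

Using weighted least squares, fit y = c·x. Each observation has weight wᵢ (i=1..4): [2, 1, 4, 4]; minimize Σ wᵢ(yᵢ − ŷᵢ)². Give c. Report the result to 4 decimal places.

Entries of AᵀWA: Σwᵢ·x·x = 886.
And Σwᵢ·x·y = -1748.
c = (-1748)/886 = -1.97291.

c = -1.9729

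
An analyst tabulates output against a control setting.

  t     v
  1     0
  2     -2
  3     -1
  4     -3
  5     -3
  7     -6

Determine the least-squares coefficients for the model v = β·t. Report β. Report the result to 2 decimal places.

From the data, Σt·t = 104.
Moment sums: Σt·v = -76.
Hence β = -76 / 104 ≈ -0.730769.

β = -0.73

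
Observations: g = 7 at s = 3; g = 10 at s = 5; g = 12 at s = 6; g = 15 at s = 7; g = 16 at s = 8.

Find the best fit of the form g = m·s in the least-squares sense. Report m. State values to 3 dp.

With design matrix M, MᵀM = [[183]] and Mᵀg = [376]ᵀ.
m = 376/183 = 2.05464.

m = 2.055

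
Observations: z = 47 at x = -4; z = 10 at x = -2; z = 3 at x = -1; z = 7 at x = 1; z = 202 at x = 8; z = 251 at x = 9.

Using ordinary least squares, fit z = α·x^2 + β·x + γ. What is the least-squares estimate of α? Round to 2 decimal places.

α = 2.98

With design matrix M, MᵀM = [[10931, 1169, 167]; [1169, 167, 11]; [167, 11, 6]] and Mᵀz = [34061, 3671, 520]ᵀ.
Inverting the 3×3 Gram matrix, [α, β, γ]ᵀ = [531229/178048, 173755/178048, 163201/89024]ᵀ.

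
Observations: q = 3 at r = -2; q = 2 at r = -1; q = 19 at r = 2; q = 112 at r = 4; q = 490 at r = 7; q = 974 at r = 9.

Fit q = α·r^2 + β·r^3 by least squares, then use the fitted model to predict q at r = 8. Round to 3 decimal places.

Compute the Gram sums: Σr^2·r^2 = 9251, Σr^2·r^3 = 76879, Σr^3·r^3 = 653315.
And Σr^2·q = 104786, Σr^3·q = 885410.
Normal equations: [[9251, 76879]; [76879, 653315]]·[α, β]ᵀ = [104786, 885410]ᵀ.
det = 9251·653315 − 76879² = 133436424.
α = (104786·653315 − 76879·885410)/133436424 = 4418525/1516323; β = (9251·885410 − 76879·104786)/133436424 = 52933/52287.
At r = 8: q̂ = (4418525/1516323)·(64) + (52933/52287)·(512) = 356244928/505441.

q̂ = 704.820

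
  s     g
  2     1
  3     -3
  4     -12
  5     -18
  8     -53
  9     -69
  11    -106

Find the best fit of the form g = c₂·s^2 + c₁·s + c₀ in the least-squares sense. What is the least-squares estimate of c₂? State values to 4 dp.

Sums needed: Σs^2·s^2 = 26276, Σs^2·s = 2796, Σs^2 = 320, Σs·s = 320, Σs = 42, Σ1 = 7.
And Σs^2·g = -22472, Σs·g = -2356, Σg = -260.
Inverting the 3×3 Gram matrix, [c₂, c₁, c₀]ᵀ = [-9875/10784, 977/10784, 22509/5392]ᵀ.

c₂ = -0.9157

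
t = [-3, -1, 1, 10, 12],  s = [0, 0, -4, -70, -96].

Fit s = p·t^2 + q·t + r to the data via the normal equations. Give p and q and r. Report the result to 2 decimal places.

p = -0.49, q = -1.94, r = -1.44

Sums needed: Σt^2·t^2 = 30819, Σt^2·t = 2701, Σt^2 = 255, Σt·t = 255, Σt = 19, Σ1 = 5.
And Σt^2·s = -20828, Σt·s = -1856, Σs = -170.
So AᵀA·[p, q, r]ᵀ = Aᵀs: [[30819, 2701, 255]; [2701, 255, 19]; [255, 19, 5]]·[p, q, r]ᵀ = [-20828, -1856, -170]ᵀ.
Solving the 3×3 system (Gaussian elimination) gives p = -158453/320719, q = -621605/320719, r = -65892/45817.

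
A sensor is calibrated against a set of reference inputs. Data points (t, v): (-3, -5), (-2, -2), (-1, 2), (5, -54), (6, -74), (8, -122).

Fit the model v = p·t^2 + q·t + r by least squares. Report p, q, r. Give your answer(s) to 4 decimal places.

From the data, Σt^2·t^2 = 6115, Σt^2·t = 817, Σt^2 = 139, Σt·t = 139, Σt = 13, Σ1 = 6.
Moment sums: Σt^2·v = -11873, Σt·v = -1673, Σv = -255.
AᵀA·[p, q, r]ᵀ = Aᵀv becomes [[6115, 817, 139]; [817, 139, 13]; [139, 13, 6]]·[p, q, r]ᵀ = [-11873, -1673, -255]ᵀ.
Row-reducing yields p = -16637/10952, q = -166457/54760, r = -9881/13690.

p = -1.5191, q = -3.0398, r = -0.7218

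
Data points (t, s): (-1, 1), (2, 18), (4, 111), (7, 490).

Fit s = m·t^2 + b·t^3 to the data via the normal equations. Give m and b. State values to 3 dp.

m = 2.755, b = 1.035

The normal equations are: 2674·m + 17862·b = 25859;  17862·m + 121810·b = 175317.
Δ = 2674·121810 − 17862² = 6668896.
m = (25859·121810 − 17862·175317)/6668896 = 176659/64124; b = (2674·175317 − 17862·25859)/6668896 = 863025/833612.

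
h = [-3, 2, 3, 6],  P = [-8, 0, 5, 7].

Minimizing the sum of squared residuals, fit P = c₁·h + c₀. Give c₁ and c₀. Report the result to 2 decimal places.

c₁ = 1.74, c₀ = -2.48

Entries of MᵀM: Σh·h = 58, Σh = 8, Σ1 = 4.
Moment sums: Σh·P = 81, ΣP = 4.
MᵀM·[c₁, c₀]ᵀ = MᵀP becomes [[58, 8]; [8, 4]]·[c₁, c₀]ᵀ = [81, 4]ᵀ.
Δ = 58·4 − 8² = 168.
c₁ = (81·4 − 8·4)/168 = 73/42; c₀ = (58·4 − 8·81)/168 = -52/21.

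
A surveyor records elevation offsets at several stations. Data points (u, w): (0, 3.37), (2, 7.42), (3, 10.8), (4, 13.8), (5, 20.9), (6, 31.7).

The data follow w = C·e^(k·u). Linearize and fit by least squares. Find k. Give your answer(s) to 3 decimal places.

With ln wᵢ as the transformed response and uᵢ as the regressor:
XᵀX = [[90.0000, 20.0000]; [20.0000, 6]], rhs = [57.5823, 14.7194]ᵀ  (here Σu = 20.0000, Σ(u)² = 90.0000, Σln w = 14.7194, Σu·ln w = 57.5823).
Δ = 90.0000·6 − (20.0000)² = 140.0000; k = (57.5823·6 − 20.0000·14.7194)/140.0000 = 0.36505, ln C = (90.0000·14.7194 − 20.0000·57.5823)/140.0000 = 1.23641.

k = 0.365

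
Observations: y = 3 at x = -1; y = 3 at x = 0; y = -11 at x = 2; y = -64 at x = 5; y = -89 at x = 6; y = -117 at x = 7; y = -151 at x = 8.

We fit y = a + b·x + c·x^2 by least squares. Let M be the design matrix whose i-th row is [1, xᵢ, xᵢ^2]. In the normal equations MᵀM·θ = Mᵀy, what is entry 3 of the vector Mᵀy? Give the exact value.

Entry 3 ↔ basis x^2, so (Mᵀy)_{3} = Σᵢ (x^2)·yᵢ = (1)·(3) + (0)·(3) + (4)·(-11) + (25)·(-64) + (36)·(-89) + (49)·(-117) + (64)·(-151) = -20242.

-20242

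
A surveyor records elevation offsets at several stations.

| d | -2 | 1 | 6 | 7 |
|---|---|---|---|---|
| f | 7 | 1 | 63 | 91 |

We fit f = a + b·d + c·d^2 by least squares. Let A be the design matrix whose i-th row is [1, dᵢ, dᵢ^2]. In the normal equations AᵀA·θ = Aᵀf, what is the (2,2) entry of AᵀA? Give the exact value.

90

Row 2 ↔ basis d, column 2 ↔ basis d, so (AᵀA)_{2,2} = Σᵢ (d)·(d) = (-2)·(-2) + (1)·(1) + (6)·(6) + (7)·(7) = 90.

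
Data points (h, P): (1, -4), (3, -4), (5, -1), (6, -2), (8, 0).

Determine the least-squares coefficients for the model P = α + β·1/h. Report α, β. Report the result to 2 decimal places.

α = -0.92, β = -3.50

With design matrix A, AᵀA = [[5, 73/40]; [73/40, 17201/14400]] and AᵀP = [-11, -88/15]ᵀ.
Determinant 5·(17201/14400) − (73/40)² = 9511/3600.
α = ((-11)·(17201/14400) − (73/40)·(-88/15))/(9511/3600) = -35035/38044; β = (5·(-88/15) − (73/40)·(-11))/(9511/3600) = -33330/9511.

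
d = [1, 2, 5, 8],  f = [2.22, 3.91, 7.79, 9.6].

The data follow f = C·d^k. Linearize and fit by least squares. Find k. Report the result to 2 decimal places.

With ln fᵢ as the transformed response and ln dᵢ as the regressor:
Σln d = 4.3820, Σ(ln d)² = 7.3948, Σln f = 6.4756, Σln d·ln f = 8.9523.
Equations: 7.3948·k + 4.3820·ln C = 8.9523;  4.3820·k + 4·ln C = 6.4756.
Slope k = (n·Σln d·ln f − Σln d·Σln f)/(n·Σ(ln d)² − (Σln d)²) = (4·8.9523 − 4.3820·6.4756)/10.3771 = 0.71624; ln C = (Σln f − k·Σln d)/n = 0.83426.

k = 0.72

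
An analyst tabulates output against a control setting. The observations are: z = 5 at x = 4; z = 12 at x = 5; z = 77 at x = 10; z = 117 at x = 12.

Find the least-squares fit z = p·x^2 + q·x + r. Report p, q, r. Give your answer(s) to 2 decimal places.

p = 1.00, q = -2.00, r = -3.00

Compute the Gram sums: Σx^2·x^2 = 31617, Σx^2·x = 2917, Σx^2 = 285, Σx·x = 285, Σx = 31, Σ1 = 4.
Moment sums: Σx^2·z = 24928, Σx·z = 2254, Σz = 211.
Normal equations: [[31617, 2917, 285]; [2917, 285, 31]; [285, 31, 4]]·[p, q, r]ᵀ = [24928, 2254, 211]ᵀ.
Inverting the 3×3 Gram matrix, [p, q, r]ᵀ = [1, -2, -3]ᵀ.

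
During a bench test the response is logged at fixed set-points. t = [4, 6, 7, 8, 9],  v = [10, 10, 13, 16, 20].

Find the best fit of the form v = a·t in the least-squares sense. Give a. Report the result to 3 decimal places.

a = 2.028

Forming MᵀM = [[246]] and Mᵀv = [499]ᵀ gives MᵀM·[a]ᵀ = Mᵀv.
Hence a = 499 / 246 ≈ 2.02846.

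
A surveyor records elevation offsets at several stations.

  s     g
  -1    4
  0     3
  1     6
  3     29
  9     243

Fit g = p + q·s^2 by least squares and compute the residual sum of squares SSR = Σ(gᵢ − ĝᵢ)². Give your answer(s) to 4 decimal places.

SSR = 2.6352

From the data, Σ1 = 5, Σs^2 = 92, Σs^2·s^2 = 6644.
And Σg = 285, Σs^2·g = 19954.
AᵀA·[p, q]ᵀ = Aᵀg becomes [[5, 92]; [92, 6644]]·[p, q]ᵀ = [285, 19954]ᵀ.
Eliminating q: 6644·(row 1) − 92·(row 2) gives 24756·p = 6644·285 − 92·19954 = 57772, so p = 14443/6189.
Then q = (19954 − 92·(14443/6189))/6644 = 36775/12378.
Residuals: -5383/4126, 4124/6189, 2869/4126, -899/12378, 193/12378; SSR = 16309/6189.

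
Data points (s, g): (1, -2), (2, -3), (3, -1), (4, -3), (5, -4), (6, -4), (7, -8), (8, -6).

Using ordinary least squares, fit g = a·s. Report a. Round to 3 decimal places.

Entries of MᵀM: Σs·s = 204.
And Σs·g = -171.
a = (-171)/204 = -0.838235.

a = -0.838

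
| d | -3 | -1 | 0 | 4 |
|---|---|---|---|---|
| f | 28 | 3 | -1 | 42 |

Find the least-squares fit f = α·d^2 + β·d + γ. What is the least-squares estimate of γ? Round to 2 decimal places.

The normal equations are: 338·α + 36·β + 26·γ = 927;  36·α + 26·β + 0·γ = 81;  26·α + 0·β + 4·γ = 72.
Inverting the 3×3 Gram matrix, [α, β, γ]ᵀ = [4509/1549, -2835/3098, -2853/3098]ᵀ.

γ = -0.92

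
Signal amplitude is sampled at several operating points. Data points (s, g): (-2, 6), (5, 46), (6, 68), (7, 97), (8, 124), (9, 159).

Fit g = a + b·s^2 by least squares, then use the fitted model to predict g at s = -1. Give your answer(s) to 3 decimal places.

Compute the Gram sums: Σ1 = 6, Σs^2 = 259, Σs^2·s^2 = 14995.
Right-hand side: Σg = 500, Σs^2·g = 29190.
Δ = 6·14995 − 259² = 22889.
a = (500·14995 − 259·29190)/22889 = -62710/22889; b = (6·29190 − 259·500)/22889 = 45640/22889.
At s = -1: ĝ = (-62710/22889)·(1) + (45640/22889)·(1) = -17070/22889.

ĝ = -0.746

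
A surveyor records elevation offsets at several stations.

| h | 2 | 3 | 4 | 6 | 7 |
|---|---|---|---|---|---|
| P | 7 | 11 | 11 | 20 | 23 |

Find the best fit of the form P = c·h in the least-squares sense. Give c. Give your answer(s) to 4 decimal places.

c = 3.2632

Sums needed: Σh·h = 114.
Right-hand side: Σh·P = 372.
So XᵀX·[c]ᵀ = XᵀP: [[114]]·[c]ᵀ = [372]ᵀ.
Hence c = 372 / 114 ≈ 3.26316.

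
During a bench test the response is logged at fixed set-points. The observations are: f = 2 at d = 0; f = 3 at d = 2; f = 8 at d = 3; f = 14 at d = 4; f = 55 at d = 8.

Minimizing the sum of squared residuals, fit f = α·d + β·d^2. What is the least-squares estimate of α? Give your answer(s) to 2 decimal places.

α = 0.03

Sums needed: Σd·d = 93, Σd·d^2 = 611, Σd^2·d^2 = 4449.
Right-hand side: Σd·f = 526, Σd^2·f = 3828.
Normal equations: [[93, 611]; [611, 4449]]·[α, β]ᵀ = [526, 3828]ᵀ.
Eliminating β: 4449·(row 1) − 611·(row 2) gives 40436·α = 4449·526 − 611·3828 = 1266, so α = 633/20218.
Then β = (3828 − 611·(633/20218))/4449 = 17309/20218.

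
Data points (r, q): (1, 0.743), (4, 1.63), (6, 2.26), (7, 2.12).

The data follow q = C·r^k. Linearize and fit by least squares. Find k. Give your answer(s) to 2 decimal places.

Linearized form: ln q = k·ln r + ln C. From the 4 transformed points,
Σln r = 5.1240, Σ(ln r)² = 8.9188, Σln q = 1.7583, Σln r·ln q = 3.6004.
Equations: 8.9188·k + 5.1240·ln C = 3.6004;  5.1240·k + 4·ln C = 1.7583.
Solving (det = 9.4201): k = 0.57242, ln C = -0.29369.

k = 0.57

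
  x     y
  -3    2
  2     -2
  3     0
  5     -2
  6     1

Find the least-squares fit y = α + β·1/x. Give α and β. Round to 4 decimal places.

α = 0.5678, β = -4.4299

With design matrix A, AᵀA = [[5, 13/15]; [13/15, 27/50]] and Aᵀy = [-1, -19/10]ᵀ.
Determinant 5·(27/50) − (13/15)² = 877/450.
α = ((-1)·(27/50) − (13/15)·(-19/10))/(877/450) = 498/877; β = (5·(-19/10) − (13/15)·(-1))/(877/450) = -3885/877.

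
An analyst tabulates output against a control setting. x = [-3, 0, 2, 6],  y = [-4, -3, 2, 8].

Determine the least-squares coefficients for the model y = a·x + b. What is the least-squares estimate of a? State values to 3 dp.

a = 1.409

MᵀM·[a, b]ᵀ = Mᵀy reads: 49·a + 5·b = 64;  5·a + 4·b = 3.
(Σx·x = 49, Σx = 5, Σ1 = 4, Σx·y = 64, Σy = 3.)
Δ = 49·4 − 5² = 171.
a = (64·4 − 5·3)/171 = 241/171; b = (49·3 − 5·64)/171 = -173/171.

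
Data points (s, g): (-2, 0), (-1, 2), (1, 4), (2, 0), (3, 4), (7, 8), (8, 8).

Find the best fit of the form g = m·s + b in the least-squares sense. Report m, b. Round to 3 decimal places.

The normal equations are: 132·m + 18·b = 134;  18·m + 7·b = 26.
(Σs·s = 132, Σs = 18, Σ1 = 7, Σs·g = 134, Σg = 26.)
Eliminating b: 7·(row 1) − 18·(row 2) gives 600·m = 7·134 − 18·26 = 470, so m = 47/60.
Then b = (26 − 18·(47/60))/7 = 17/10.

m = 0.783, b = 1.700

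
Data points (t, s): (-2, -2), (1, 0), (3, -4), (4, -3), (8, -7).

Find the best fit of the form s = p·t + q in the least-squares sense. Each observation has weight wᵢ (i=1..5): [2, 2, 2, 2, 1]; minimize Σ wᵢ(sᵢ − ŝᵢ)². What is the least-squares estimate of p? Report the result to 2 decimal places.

The normal system MᵀWM·[p, q]ᵀ = MᵀWs is [[124, 20]; [20, 9]]·[p, q]ᵀ = [-96, -25]ᵀ.
det = 124·9 − 20² = 716.
p = ((-96)·9 − 20·(-25))/716 = -91/179; q = (124·(-25) − 20·(-96))/716 = -295/179.

p = -0.51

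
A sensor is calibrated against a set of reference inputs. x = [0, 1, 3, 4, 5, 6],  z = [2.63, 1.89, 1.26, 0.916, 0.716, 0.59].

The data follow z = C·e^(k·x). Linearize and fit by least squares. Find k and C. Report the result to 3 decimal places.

k = -0.248, C = 2.544

Let Y = ln z. Fitting Y = k·x + ln C by least squares:
XᵀX = [[87.0000, 19.0000]; [19.0000, 6]], rhs = [-3.8572, 0.8852]ᵀ  (here Σx = 19.0000, Σ(x)² = 87.0000, Σln z = 0.8852, Σx·ln z = -3.8572).
Slope k = (n·Σx·ln z − Σx·Σln z)/(n·Σ(x)² − (Σx)²) = (6·-3.8572 − 19.0000·0.8852)/161.0000 = -0.24821; ln C = (Σln z − k·Σx)/n = 0.93355, so C = exp(0.93355) = 2.54353.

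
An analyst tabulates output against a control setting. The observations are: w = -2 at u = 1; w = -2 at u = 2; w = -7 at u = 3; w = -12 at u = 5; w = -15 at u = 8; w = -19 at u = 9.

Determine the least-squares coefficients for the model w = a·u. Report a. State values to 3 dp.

a = -2.054

The normal equations are: 184·a = -378.
(Σu·u = 184, Σu·w = -378.)
Hence a = -378 / 184 ≈ -2.05435.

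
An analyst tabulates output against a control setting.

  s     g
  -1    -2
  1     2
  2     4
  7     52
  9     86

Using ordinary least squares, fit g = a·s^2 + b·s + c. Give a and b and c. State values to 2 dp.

a = 0.96, b = 0.99, c = -1.35

Normal-equation sums: Σs^2·s^2 = 8980, Σs^2·s = 1080, Σs^2 = 136, Σs·s = 136, Σs = 18, Σ1 = 5.
Right-hand side: Σs^2·g = 9530, Σs·g = 1150, Σg = 142.
Solving the 3×3 system (Gaussian elimination) gives a = 16491/17138, b = 415/418, c = -11545/8569.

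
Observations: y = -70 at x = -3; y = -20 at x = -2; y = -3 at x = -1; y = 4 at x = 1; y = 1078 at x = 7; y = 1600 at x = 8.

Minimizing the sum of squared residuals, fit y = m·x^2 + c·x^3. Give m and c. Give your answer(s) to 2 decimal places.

Entries of MᵀM: Σx^2·x^2 = 6596, Σx^2·x^3 = 49300, Σx^3·x^3 = 380588.
For Mᵀy: Σx^2·y = 154513, Σx^3·y = 1191011.
Eliminating c: 380588·(row 1) − 49300·(row 2) gives 79868448·m = 380588·154513 − 49300·1191011 = 88951344, so m = 109009/97878.
Then c = (1191011 − 49300·(109009/97878))/380588 = 584357/195756.

m = 1.11, c = 2.99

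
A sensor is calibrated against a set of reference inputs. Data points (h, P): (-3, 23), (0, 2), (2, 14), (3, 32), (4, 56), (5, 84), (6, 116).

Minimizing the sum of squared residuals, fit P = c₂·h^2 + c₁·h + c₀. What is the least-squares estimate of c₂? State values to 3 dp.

Forming AᵀA = [[2355, 413, 99]; [413, 99, 17]; [99, 17, 7]] and AᵀP = [7723, 1395, 327]ᵀ gives AᵀA·[c₂, c₁, c₀]ᵀ = AᵀP.
Inverting the 3×3 Gram matrix, [c₂, c₁, c₀]ᵀ = [32867/11081, 34175/22162, 22619/22162]ᵀ.

c₂ = 2.966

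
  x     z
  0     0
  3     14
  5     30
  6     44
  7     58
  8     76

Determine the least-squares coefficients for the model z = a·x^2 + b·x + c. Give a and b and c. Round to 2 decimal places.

Entries of AᵀA: Σx^2·x^2 = 8499, Σx^2·x = 1223, Σx^2 = 183, Σx·x = 183, Σx = 29, Σ1 = 6.
Moment sums: Σx^2·z = 10166, Σx·z = 1470, Σz = 222.
Normal equations: [[8499, 1223, 183]; [1223, 183, 29]; [183, 29, 6]]·[a, b, c]ᵀ = [10166, 1470, 222]ᵀ.
Row-reducing yields a = 2069/1947, b = 565/649, c = 742/1947.

a = 1.06, b = 0.87, c = 0.38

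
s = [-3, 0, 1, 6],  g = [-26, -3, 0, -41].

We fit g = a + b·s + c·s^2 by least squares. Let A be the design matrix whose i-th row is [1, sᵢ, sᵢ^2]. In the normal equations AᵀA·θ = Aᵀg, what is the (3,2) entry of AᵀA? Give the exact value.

190

Row 3 ↔ basis s^2, column 2 ↔ basis s, so (AᵀA)_{3,2} = Σᵢ (s^2)·(s) = (9)·(-3) + (0)·(0) + (1)·(1) + (36)·(6) = 190.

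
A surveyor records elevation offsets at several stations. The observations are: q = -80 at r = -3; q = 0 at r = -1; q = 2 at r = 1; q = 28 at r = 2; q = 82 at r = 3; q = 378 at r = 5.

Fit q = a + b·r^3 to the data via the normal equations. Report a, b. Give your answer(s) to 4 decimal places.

a = 1.5849, b = 3.0112

Normal-equation sums: Σ1 = 6, Σr^3 = 133, Σr^3·r^3 = 17149.
And Σq = 410, Σr^3·q = 51850.
So AᵀA·[a, b]ᵀ = Aᵀq: [[6, 133]; [133, 17149]]·[a, b]ᵀ = [410, 51850]ᵀ.
Eliminating b: 17149·(row 1) − 133·(row 2) gives 85205·a = 17149·410 − 133·51850 = 135040, so a = 27008/17041.
Then b = (51850 − 133·(27008/17041))/17149 = 51314/17041.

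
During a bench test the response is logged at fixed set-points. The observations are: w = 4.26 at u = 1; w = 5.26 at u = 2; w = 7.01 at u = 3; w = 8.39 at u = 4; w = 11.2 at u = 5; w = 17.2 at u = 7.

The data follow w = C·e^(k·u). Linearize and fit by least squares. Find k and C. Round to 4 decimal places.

Let Y = ln w. Fitting Y = k·u + ln C by least squares:
Σu = 22.0000, Σ(u)² = 104.0000, Σln w = 12.4446, Σu·ln w = 51.1136.
Equations: 104.0000·k + 22.0000·ln C = 51.1136;  22.0000·k + 6·ln C = 12.4446.
Solving (det = 140.0000): k = 0.23500, ln C = 1.21242, so C = exp(1.21242) = 3.36160.

k = 0.2350, C = 3.3616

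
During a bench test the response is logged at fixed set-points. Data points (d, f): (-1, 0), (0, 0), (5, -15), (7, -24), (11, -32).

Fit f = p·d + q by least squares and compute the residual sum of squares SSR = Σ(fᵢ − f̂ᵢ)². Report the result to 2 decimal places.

SSR = 11.73

Compute the Gram sums: Σd·d = 196, Σd = 22, Σ1 = 5.
Moment sums: Σd·f = -595, Σf = -71.
Eliminating q: 5·(row 1) − 22·(row 2) gives 496·p = 5·(-595) − 22·(-71) = -1413, so p = -1413/496.
Then q = ((-71) − 22·(-1413/496))/5 = -413/248.
Residuals: -587/496, 413/248, 451/496, -1187/496, 497/496; SSR = 5819/496.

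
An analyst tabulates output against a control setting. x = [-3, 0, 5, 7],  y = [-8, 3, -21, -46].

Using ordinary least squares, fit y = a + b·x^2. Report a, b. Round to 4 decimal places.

Entries of MᵀM: Σ1 = 4, Σx^2 = 83, Σx^2·x^2 = 3107.
Right-hand side: Σy = -72, Σx^2·y = -2851.
So MᵀM·[a, b]ᵀ = Mᵀy: [[4, 83]; [83, 3107]]·[a, b]ᵀ = [-72, -2851]ᵀ.
Δ = 4·3107 − 83² = 5539.
a = ((-72)·3107 − 83·(-2851))/5539 = 12929/5539; b = (4·(-2851) − 83·(-72))/5539 = -5428/5539.

a = 2.3342, b = -0.9800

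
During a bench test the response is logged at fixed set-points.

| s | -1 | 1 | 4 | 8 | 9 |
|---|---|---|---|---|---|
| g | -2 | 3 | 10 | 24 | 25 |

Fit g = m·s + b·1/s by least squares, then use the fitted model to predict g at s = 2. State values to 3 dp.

Forming AᵀA = [[163, 5]; [5, 10837/5184]] and Aᵀg = [462, 239/18]ᵀ gives AᵀA·[m, b]ᵀ = Aᵀg.
Δ = 163·(10837/5184) − 5² = 1636831/5184.
m = (462·(10837/5184) − 5·(239/18))/(1636831/5184) = 4662534/1636831; b = (163·(239/18) − 5·462)/(1636831/5184) = -755424/1636831.
At s = 2: ĝ = (4662534/1636831)·(2) + (-755424/1636831)·(1/2) = 8947356/1636831.

ĝ = 5.466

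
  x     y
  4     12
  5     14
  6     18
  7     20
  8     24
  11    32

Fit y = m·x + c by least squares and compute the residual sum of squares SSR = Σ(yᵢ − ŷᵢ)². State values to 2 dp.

SSR = 1.30

Entries of MᵀM: Σx·x = 311, Σx = 41, Σ1 = 6.
And Σx·y = 910, Σy = 120.
MᵀM·[m, c]ᵀ = Mᵀy becomes [[311, 41]; [41, 6]]·[m, c]ᵀ = [910, 120]ᵀ.
Δ = 311·6 − 41² = 185.
m = (910·6 − 41·120)/185 = 108/37; c = (311·120 − 41·910)/185 = 2/37.
Residuals: 10/37, -24/37, 16/37, -18/37, 22/37, -6/37; SSR = 48/37.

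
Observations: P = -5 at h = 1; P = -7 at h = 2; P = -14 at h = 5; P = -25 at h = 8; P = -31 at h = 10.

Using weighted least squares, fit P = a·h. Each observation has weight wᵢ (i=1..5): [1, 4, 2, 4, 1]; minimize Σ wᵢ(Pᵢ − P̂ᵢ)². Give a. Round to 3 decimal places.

Entries of XᵀWX: Σwᵢ·h·h = 423.
Moment sums: Σwᵢ·h·P = -1311.
So XᵀWX·[a]ᵀ = XᵀWP: [[423]]·[a]ᵀ = [-1311]ᵀ.
Hence a = -1311 / 423 ≈ -3.09929.

a = -3.099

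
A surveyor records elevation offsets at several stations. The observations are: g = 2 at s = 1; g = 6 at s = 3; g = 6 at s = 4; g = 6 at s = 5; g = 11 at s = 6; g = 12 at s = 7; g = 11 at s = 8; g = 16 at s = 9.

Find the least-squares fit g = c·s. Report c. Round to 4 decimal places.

The normal equations are: 281·c = 456.
(Σs·s = 281, Σs·g = 456.)
c = 456/281 = 1.62278.

c = 1.6228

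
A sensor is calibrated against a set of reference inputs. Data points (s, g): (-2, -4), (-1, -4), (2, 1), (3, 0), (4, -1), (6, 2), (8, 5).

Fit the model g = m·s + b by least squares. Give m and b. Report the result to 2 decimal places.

Normal-equation sums: Σs·s = 134, Σs = 20, Σ1 = 7.
Right-hand side: Σs·g = 62, Σg = -1.
So MᵀM·[m, b]ᵀ = Mᵀg: [[134, 20]; [20, 7]]·[m, b]ᵀ = [62, -1]ᵀ.
Determinant 134·7 − 20² = 538.
m = (62·7 − 20·(-1))/538 = 227/269; b = (134·(-1) − 20·62)/538 = -687/269.

m = 0.84, b = -2.55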